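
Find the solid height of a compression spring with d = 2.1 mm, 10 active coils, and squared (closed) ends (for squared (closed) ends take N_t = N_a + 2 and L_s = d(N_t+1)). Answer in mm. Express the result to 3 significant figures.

squared (closed) ends: N_t = N_a + 2 = 10 + 2 = 12
L_s = d·(N_t+1) = 2.1 × 13 = 27.3 mm

27.3 mm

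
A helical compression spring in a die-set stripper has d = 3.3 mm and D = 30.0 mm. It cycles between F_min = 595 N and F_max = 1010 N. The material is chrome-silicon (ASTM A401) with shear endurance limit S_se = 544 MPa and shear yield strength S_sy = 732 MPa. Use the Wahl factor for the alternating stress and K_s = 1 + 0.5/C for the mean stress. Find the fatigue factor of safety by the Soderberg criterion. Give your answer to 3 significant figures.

0.294

C = D/d = 30.0/3.3 = 9.0909; K_W = (4C−1)/(4C−4)+0.615/C = 1.1603; K_s = 1+0.5/C = 1.0550
F_a = (F_max−F_min)/2 = 207.5 N; F_m = (F_max+F_min)/2 = 802.5 N
τ_a = K_W·8F_aD/(πd³) = 1.1603 × 441.1 = 511.83 MPa
τ_m = K_s·8F_mD/(πd³) = 1.0550 × 1705.9 = 1799.8 MPa
Soderberg: 1/n_f = τ_a/S_se + τ_m/S_sy = 511.83/544 + 1799.8/732 = 0.94086 + 2.45870 = 3.3996
n_f = 1/3.3996 = 0.2942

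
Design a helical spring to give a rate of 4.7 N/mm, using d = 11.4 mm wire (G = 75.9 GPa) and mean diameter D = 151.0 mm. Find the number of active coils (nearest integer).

10

N_a = Gd⁴/(8D³k) = (75.9×10³ × 11.4⁴)/(8 × 151.0³ × 4.7)
    = 1.28192e+09 / 1.29455e+08 = 9.902 → 10 coils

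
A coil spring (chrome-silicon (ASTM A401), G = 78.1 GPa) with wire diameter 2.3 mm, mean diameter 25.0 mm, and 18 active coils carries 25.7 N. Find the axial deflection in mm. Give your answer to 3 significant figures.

26.5 mm

k = Gd⁴/(8D³N_a) = (78.1×10³)(2.3⁴)/(8·25.0³·18) = 0.97136 N/mm
δ = F/k = 25.7 / 0.97136 = 26.458 mm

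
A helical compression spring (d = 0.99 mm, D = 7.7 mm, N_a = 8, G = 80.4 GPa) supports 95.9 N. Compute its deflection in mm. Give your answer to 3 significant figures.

36.3 mm

k = Gd⁴/(8D³N_a) = (80.4×10³)(0.99⁴)/(8·7.7³·8) = 2.6433 N/mm
δ = F/k = 95.9 / 2.6433 = 36.281 mm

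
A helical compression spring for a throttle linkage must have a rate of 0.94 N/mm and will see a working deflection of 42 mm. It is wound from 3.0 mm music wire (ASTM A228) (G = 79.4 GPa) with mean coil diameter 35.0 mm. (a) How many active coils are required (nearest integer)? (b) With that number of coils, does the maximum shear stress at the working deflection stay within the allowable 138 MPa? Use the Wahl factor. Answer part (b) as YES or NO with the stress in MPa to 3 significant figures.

(a) 20 coils; (b) NO, τ_max = 146 MPa

N_a = Gd⁴/(8D³k) = (79.4×10³)(3.0⁴)/(8·35.0³·0.94) = 19.95 → N_a = 20
Actual rate k = Gd⁴/(8D³·20) = 0.93752 N/mm
Working load F = kδ = 0.93752·42 = 39.376 N
C = 35.0/3.0 = 11.6667; K_W = (4C−1)/(4C−4)+0.615/C = 1.1230
τ_max = K_W·8FD/(πd³) = 1.1230·129.98 = 145.97 MPa
τ_max > 138 MPa → exceeds allowable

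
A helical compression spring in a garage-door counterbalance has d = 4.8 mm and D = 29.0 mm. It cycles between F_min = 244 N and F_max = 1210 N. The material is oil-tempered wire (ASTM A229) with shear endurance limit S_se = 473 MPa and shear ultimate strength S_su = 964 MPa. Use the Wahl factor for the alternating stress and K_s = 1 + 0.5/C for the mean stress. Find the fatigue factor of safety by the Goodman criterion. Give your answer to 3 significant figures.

0.715

C = D/d = 29.0/4.8 = 6.0417; K_W = (4C−1)/(4C−4)+0.615/C = 1.2506; K_s = 1+0.5/C = 1.0828
F_a = (F_max−F_min)/2 = 483 N; F_m = (F_max+F_min)/2 = 727 N
τ_a = K_W·8F_aD/(πd³) = 1.2506 × 322.52 = 403.33 MPa
τ_m = K_s·8F_mD/(πd³) = 1.0828 × 485.45 = 525.63 MPa
Goodman: 1/n_f = τ_a/S_se + τ_m/S_su = 403.33/473 + 525.63/964 = 0.85271 + 0.54526 = 1.398
n_f = 1/1.398 = 0.7153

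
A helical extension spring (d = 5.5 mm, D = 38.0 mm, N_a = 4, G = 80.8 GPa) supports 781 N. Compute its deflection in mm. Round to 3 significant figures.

k = Gd⁴/(8D³N_a) = (80.8×10³)(5.5⁴)/(8·38.0³·4) = 42.108 N/mm
δ = F/k = 781 / 42.108 = 18.548 mm

18.5 mm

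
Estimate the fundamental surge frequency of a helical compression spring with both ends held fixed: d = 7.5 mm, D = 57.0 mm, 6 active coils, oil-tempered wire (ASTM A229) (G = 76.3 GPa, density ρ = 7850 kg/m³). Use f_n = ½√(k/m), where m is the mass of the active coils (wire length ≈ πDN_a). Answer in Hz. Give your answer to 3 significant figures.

135 Hz

k = Gd⁴/(8D³N_a) = (76.3×10³)(7.5⁴)/(8·57.0³·6) = 27.158 N/mm = 27158 N/m
Wire length L = πDN_a = π·57.0·6 = 1074.4 mm
m = ρ·(πd²/4)·L = 7850 × 44.179×10⁻⁶ m² × 1.0744 m = 0.37261 kg
f_n = ½√(k/m) = 0.5·√(27158/0.37261) = 0.5·√(72886) = 134.99 Hz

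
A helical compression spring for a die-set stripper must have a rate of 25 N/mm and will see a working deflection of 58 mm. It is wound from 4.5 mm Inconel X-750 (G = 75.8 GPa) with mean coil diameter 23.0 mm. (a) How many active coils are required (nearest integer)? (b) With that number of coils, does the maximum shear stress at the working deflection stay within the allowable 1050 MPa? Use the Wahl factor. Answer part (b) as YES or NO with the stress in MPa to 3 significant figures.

N_a = Gd⁴/(8D³k) = (75.8×10³)(4.5⁴)/(8·23.0³·25) = 12.77 → N_a = 13
Actual rate k = Gd⁴/(8D³·13) = 24.564 N/mm
Working load F = kδ = 24.564·58 = 1424.7 N
C = 23.0/4.5 = 5.1111; K_W = (4C−1)/(4C−4)+0.615/C = 1.3028
τ_max = K_W·8FD/(πd³) = 1.3028·915.72 = 1193 MPa
τ_max > 1050 MPa → exceeds allowable

(a) 13 coils; (b) NO, τ_max = 1190 MPa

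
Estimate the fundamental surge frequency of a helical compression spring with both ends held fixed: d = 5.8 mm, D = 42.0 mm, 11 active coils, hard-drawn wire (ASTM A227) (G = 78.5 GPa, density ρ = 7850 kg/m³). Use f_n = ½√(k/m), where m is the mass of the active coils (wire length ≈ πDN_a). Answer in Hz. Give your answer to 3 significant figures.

106 Hz

k = Gd⁴/(8D³N_a) = (78.5×10³)(5.8⁴)/(8·42.0³·11) = 13.625 N/mm = 13625 N/m
Wire length L = πDN_a = π·42.0·11 = 1451.4 mm
m = ρ·(πd²/4)·L = 7850 × 26.421×10⁻⁶ m² × 1.4514 m = 0.30103 kg
f_n = ½√(k/m) = 0.5·√(13625/0.30103) = 0.5·√(45263) = 106.38 Hz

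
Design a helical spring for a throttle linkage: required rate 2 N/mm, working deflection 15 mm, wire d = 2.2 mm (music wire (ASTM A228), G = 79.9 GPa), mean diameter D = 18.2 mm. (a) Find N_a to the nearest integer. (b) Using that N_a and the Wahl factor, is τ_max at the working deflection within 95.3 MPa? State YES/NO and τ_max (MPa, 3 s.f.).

(a) 19 coils; (b) NO, τ_max = 157 MPa

N_a = Gd⁴/(8D³k) = (79.9×10³)(2.2⁴)/(8·18.2³·2) = 19.4 → N_a = 19
Actual rate k = Gd⁴/(8D³·19) = 2.0426 N/mm
Working load F = kδ = 2.0426·15 = 30.639 N
C = 18.2/2.2 = 8.2727; K_W = (4C−1)/(4C−4)+0.615/C = 1.1775
τ_max = K_W·8FD/(πd³) = 1.1775·133.36 = 157.02 MPa
τ_max > 95.3 MPa → exceeds allowable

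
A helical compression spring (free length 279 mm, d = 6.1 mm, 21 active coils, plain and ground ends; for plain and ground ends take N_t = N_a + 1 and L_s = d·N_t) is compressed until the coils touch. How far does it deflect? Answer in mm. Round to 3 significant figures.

N_t = 22; L_s = 6.1·22 = 134.2 mm
δ_solid = L₀ − L_s = 279 − 134.2 = 144.8 mm

145 mm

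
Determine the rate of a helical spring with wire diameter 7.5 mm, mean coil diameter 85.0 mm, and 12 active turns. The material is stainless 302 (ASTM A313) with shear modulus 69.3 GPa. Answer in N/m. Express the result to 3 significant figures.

3720 N/m

k = Gd⁴/(8D³N_a) = (69.3×10³ × 7.5⁴) / (8 × 85.0³ × 12)
  = 2.1927e+08 / 5.8956e+07 = 3.7192 N/mm = 3719.2 N/m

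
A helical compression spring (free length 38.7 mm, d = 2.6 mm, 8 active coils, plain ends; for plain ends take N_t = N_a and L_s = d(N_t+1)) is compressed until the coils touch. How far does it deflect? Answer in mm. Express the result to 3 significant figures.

N_t = 8; L_s = 2.6·9 = 23.4 mm
δ_solid = L₀ − L_s = 38.7 − 23.4 = 15.3 mm

15.3 mm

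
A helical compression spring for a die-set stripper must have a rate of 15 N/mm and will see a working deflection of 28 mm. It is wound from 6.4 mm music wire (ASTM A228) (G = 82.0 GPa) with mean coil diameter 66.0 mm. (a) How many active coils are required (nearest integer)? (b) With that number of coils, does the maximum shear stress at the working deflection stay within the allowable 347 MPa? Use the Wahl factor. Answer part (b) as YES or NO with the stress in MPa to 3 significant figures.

N_a = Gd⁴/(8D³k) = (82.0×10³)(6.4⁴)/(8·66.0³·15) = 3.988 → N_a = 4
Actual rate k = Gd⁴/(8D³·4) = 14.954 N/mm
Working load F = kδ = 14.954·28 = 418.71 N
C = 66.0/6.4 = 10.3125; K_W = (4C−1)/(4C−4)+0.615/C = 1.1402
τ_max = K_W·8FD/(πd³) = 1.1402·268.44 = 306.07 MPa
τ_max ≤ 347 MPa → acceptable

(a) 4 coils; (b) YES, τ_max = 306 MPa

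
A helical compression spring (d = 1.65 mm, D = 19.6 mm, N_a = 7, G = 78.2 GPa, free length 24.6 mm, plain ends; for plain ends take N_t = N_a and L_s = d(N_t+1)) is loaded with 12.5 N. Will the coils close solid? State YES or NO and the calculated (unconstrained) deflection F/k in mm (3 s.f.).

NO, δ = 9.09 mm

k = Gd⁴/(8D³N_a) = (78.2×10³)(1.65⁴)/(8·19.6³·7) = 1.3746 N/mm
N_t = 7; L_s = 1.65·8 = 13.2 mm; δ_solid = L₀ − L_s = 24.6 − 13.2 = 11.4 mm
δ = F/k = 12.5/1.3746 = 9.0933 mm
δ < δ_solid → spring does not go solid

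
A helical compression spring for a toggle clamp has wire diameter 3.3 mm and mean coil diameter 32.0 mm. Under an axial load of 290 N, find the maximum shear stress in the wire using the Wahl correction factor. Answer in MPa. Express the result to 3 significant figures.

756 MPa

Spring index C = D/d = 32.0/3.3 = 9.6970
K_W = (4C−1)/(4C−4) + 0.615/C = 37.788/34.788 + 0.0634 = 1.1497
τ₀ = 8FD/(πd³) = 8·290·32.0/(π·3.3³) = 74240/112.9 = 657.58 MPa
τ_max = K·τ₀ = 1.1497 × 657.58 = 755.99 MPa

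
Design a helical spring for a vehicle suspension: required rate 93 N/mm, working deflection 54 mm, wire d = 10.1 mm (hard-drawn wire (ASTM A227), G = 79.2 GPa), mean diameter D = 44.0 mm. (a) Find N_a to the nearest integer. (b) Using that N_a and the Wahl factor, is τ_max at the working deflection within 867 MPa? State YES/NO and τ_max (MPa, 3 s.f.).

N_a = Gd⁴/(8D³k) = (79.2×10³)(10.1⁴)/(8·44.0³·93) = 13 → N_a = 13
Actual rate k = Gd⁴/(8D³·13) = 93.029 N/mm
Working load F = kδ = 93.029·54 = 5023.6 N
C = 44.0/10.1 = 4.3564; K_W = (4C−1)/(4C−4)+0.615/C = 1.3646
τ_max = K_W·8FD/(πd³) = 1.3646·546.31 = 745.51 MPa
τ_max ≤ 867 MPa → acceptable

(a) 13 coils; (b) YES, τ_max = 746 MPa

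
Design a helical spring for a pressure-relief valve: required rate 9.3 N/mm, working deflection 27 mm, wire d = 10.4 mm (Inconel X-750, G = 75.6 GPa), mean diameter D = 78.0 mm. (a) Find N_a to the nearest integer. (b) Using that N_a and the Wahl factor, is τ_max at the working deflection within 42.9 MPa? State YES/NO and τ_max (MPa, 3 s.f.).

N_a = Gd⁴/(8D³k) = (75.6×10³)(10.4⁴)/(8·78.0³·9.3) = 25.05 → N_a = 25
Actual rate k = Gd⁴/(8D³·25) = 9.3184 N/mm
Working load F = kδ = 9.3184·27 = 251.6 N
C = 78.0/10.4 = 7.5000; K_W = (4C−1)/(4C−4)+0.615/C = 1.1974
τ_max = K_W·8FD/(πd³) = 1.1974·44.426 = 53.195 MPa
τ_max > 42.9 MPa → exceeds allowable

(a) 25 coils; (b) NO, τ_max = 53.2 MPa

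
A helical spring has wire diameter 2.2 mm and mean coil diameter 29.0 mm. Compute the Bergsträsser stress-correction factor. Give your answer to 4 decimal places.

C = D/d = 29.0/2.2 = 13.1818
K_B = (4C+2)/(4C−3) = 54.727/49.727 = 1.1005

1.1005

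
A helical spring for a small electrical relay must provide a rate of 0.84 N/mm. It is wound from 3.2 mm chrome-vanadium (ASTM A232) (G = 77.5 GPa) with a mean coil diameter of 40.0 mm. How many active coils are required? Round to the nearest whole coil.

19

N_a = Gd⁴/(8D³k) = (77.5×10³ × 3.2⁴)/(8 × 40.0³ × 0.84)
    = 8.12646e+06 / 430080 = 18.9 → 19 coils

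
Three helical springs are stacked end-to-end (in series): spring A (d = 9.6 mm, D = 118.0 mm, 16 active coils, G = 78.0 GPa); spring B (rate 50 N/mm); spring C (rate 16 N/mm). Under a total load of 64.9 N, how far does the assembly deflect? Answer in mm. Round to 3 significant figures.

k_A = Gd⁴/(8D³N_a) = (78.0×10³)(9.6⁴)/(8·118.0³·16) = 3.1501 N/mm
Series: 1/k_eq = 1/3.1501 + 1/50 + 1/16 = 0.39995; k_eq = 2.5003 N/mm
δ = F/k_eq = 64.9/2.5003 = 25.957 mm

26.0 mm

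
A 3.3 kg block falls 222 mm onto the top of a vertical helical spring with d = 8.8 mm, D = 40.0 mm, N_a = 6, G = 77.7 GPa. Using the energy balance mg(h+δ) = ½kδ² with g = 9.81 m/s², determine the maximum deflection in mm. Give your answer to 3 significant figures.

9.95 mm

k = Gd⁴/(8D³N_a) = (77.7×10³)(8.8⁴)/(8·40.0³·6) = 151.68 N/mm
W = mg = 3.3 × 9.81 = 32.373 N
½kδ² − Wδ − Wh = 0 → δ = (W + √(W² + 2kWh))/k
δ = (32.373 + √(1048 + 2.1802e+06))/151.68 = (32.373 + 1476.9)/151.68 = 9.9504 mm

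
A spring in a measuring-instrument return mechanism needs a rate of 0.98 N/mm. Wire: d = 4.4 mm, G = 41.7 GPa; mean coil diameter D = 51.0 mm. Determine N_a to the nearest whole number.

N_a = Gd⁴/(8D³k) = (41.7×10³ × 4.4⁴)/(8 × 51.0³ × 0.98)
    = 1.56296e+07 / 1.03998e+06 = 15.03 → 15 coils

15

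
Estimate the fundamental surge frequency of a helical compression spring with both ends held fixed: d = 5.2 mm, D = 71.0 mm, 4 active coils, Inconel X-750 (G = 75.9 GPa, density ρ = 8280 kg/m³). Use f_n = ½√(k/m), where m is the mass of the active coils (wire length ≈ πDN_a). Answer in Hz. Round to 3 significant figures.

k = Gd⁴/(8D³N_a) = (75.9×10³)(5.2⁴)/(8·71.0³·4) = 4.8454 N/mm = 4845.4 N/m
Wire length L = πDN_a = π·71.0·4 = 892.21 mm
m = ρ·(πd²/4)·L = 8280 × 21.237×10⁻⁶ m² × 0.89221 m = 0.15689 kg
f_n = ½√(k/m) = 0.5·√(4845.4/0.15689) = 0.5·√(30884) = 87.869 Hz

87.9 Hz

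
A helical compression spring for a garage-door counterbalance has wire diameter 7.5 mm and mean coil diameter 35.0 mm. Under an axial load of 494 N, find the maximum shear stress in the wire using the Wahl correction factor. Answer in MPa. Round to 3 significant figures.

139 MPa

Spring index C = D/d = 35.0/7.5 = 4.6667
K_W = (4C−1)/(4C−4) + 0.615/C = 17.667/14.667 + 0.1318 = 1.3363
τ₀ = 8FD/(πd³) = 8·494·35.0/(π·7.5³) = 138320/1325.4 = 104.36 MPa
τ_max = K·τ₀ = 1.3363 × 104.36 = 139.47 MPa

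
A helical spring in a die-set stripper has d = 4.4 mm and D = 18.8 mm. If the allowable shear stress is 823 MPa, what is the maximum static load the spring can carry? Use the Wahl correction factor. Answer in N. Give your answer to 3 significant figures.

C = D/d = 18.8/4.4 = 4.2727
K_W = (4C−1)/(4C−4) + 0.615/C = 16.091/13.091 + 0.1439 = 1.3731
τ_max = K·8FD/(πd³) → F_max = τ_allow·πd³/(8DK)
F_max = 823·π·4.4³/(8·18.8·1.3731) = 2.2025e+05/206.51 = 1066.5 N

1070 N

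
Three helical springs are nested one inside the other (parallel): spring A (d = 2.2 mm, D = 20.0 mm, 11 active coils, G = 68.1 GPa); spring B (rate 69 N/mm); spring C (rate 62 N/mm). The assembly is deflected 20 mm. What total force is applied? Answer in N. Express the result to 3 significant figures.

k_A = Gd⁴/(8D³N_a) = (68.1×10³)(2.2⁴)/(8·20.0³·11) = 2.266 N/mm
Parallel: k_eq = 2.266 + 69 + 62 = 133.27 N/mm
F = k_eq·δ = 133.27·20 = 2665.3 N

2670 N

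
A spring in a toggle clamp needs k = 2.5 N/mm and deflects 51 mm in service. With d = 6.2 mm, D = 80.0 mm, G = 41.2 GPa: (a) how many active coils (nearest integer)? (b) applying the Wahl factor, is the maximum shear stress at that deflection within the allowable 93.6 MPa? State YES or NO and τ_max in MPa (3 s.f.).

N_a = Gd⁴/(8D³k) = (41.2×10³)(6.2⁴)/(8·80.0³·2.5) = 5.945 → N_a = 6
Actual rate k = Gd⁴/(8D³·6) = 2.4772 N/mm
Working load F = kδ = 2.4772·51 = 126.33 N
C = 80.0/6.2 = 12.9032; K_W = (4C−1)/(4C−4)+0.615/C = 1.1107
τ_max = K_W·8FD/(πd³) = 1.1107·107.99 = 119.94 MPa
τ_max > 93.6 MPa → exceeds allowable

(a) 6 coils; (b) NO, τ_max = 120 MPa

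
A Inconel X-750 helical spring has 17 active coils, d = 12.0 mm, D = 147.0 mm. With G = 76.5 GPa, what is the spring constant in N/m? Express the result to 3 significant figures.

k = Gd⁴/(8D³N_a) = (76.5×10³ × 12.0⁴) / (8 × 147.0³ × 17)
  = 1.5863e+09 / 4.32007e+08 = 3.6719 N/mm = 3671.9 N/m

3670 N/m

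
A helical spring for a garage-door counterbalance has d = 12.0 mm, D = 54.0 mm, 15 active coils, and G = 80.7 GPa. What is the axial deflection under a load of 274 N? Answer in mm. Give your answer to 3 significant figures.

k = Gd⁴/(8D³N_a) = (80.7×10³)(12.0⁴)/(8·54.0³·15) = 88.56 N/mm
δ = F/k = 274 / 88.56 = 3.094 mm

3.09 mm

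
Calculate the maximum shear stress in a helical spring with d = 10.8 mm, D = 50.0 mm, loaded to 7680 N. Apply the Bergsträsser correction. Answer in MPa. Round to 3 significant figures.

1030 MPa

Spring index C = D/d = 50.0/10.8 = 4.6296
K_B = (4C+2)/(4C−3) = 20.519/15.519 = 1.3222
τ₀ = 8FD/(πd³) = 8·7680·50.0/(π·10.8³) = 3.072e+06/3957.5 = 776.25 MPa
τ_max = K·τ₀ = 1.3222 × 776.25 = 1026.4 MPa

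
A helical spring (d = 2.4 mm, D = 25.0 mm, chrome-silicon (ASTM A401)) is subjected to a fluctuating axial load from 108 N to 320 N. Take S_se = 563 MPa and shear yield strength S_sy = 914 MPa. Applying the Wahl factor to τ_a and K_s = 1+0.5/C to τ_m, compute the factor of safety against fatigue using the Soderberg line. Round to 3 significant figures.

C = D/d = 25.0/2.4 = 10.4167; K_W = (4C−1)/(4C−4)+0.615/C = 1.1387; K_s = 1+0.5/C = 1.0480
F_a = (F_max−F_min)/2 = 106 N; F_m = (F_max+F_min)/2 = 214 N
τ_a = K_W·8F_aD/(πd³) = 1.1387 × 488.15 = 555.85 MPa
τ_m = K_s·8F_mD/(πd³) = 1.0480 × 985.51 = 1032.8 MPa
Soderberg: 1/n_f = τ_a/S_se + τ_m/S_sy = 555.85/563 + 1032.8/914 = 0.98730 + 1.12999 = 2.1173
n_f = 1/2.1173 = 0.4723

0.472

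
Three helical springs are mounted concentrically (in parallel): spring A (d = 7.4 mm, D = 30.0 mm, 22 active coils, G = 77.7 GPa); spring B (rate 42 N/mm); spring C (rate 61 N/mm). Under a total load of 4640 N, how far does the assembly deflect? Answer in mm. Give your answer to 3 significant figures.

k_A = Gd⁴/(8D³N_a) = (77.7×10³)(7.4⁴)/(8·30.0³·22) = 49.031 N/mm
Parallel: k_eq = 49.031 + 42 + 61 = 152.03 N/mm
δ = F/k_eq = 4640/152.03 = 30.52 mm

30.5 mm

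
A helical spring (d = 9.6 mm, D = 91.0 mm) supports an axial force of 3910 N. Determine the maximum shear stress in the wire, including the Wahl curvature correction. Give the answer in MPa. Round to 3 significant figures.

1180 MPa

Spring index C = D/d = 91.0/9.6 = 9.4792
K_W = (4C−1)/(4C−4) + 0.615/C = 36.917/33.917 + 0.0649 = 1.1533
τ₀ = 8FD/(πd³) = 8·3910·91.0/(π·9.6³) = 2.84648e+06/2779.5 = 1024.1 MPa
τ_max = K·τ₀ = 1.1533 × 1024.1 = 1181.1 MPa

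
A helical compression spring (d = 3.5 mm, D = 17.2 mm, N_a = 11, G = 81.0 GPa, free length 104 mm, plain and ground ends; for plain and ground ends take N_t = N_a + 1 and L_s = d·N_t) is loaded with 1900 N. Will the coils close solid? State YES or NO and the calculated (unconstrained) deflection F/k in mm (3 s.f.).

k = Gd⁴/(8D³N_a) = (81.0×10³)(3.5⁴)/(8·17.2³·11) = 27.145 N/mm
N_t = 12; L_s = 3.5·12 = 42 mm; δ_solid = L₀ − L_s = 104 − 42 = 62 mm
δ = F/k = 1900/27.145 = 69.995 mm
δ ≥ δ_solid → spring goes solid

YES, δ = 70.0 mm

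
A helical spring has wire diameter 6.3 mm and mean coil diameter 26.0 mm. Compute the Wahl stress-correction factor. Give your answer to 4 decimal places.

C = D/d = 26.0/6.3 = 4.1270
K_W = (4C−1)/(4C−4) + 0.615/C = 15.508/12.508 + 0.1490 = 1.3889

1.3889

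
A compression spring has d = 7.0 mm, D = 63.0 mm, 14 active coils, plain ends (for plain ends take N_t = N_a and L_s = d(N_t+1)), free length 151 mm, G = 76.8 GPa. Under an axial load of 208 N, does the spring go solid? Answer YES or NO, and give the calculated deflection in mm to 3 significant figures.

k = Gd⁴/(8D³N_a) = (76.8×10³)(7.0⁴)/(8·63.0³·14) = 6.5844 N/mm
N_t = 14; L_s = 7.0·15 = 105 mm; δ_solid = L₀ − L_s = 151 − 105 = 46 mm
δ = F/k = 208/6.5844 = 31.59 mm
δ < δ_solid → spring does not go solid

NO, δ = 31.6 mm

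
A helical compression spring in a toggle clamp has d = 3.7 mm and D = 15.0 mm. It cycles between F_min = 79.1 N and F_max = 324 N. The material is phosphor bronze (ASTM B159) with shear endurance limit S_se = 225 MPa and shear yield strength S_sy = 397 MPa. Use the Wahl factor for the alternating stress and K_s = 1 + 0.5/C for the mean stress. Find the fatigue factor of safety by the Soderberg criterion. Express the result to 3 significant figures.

0.997

C = D/d = 15.0/3.7 = 4.0541; K_W = (4C−1)/(4C−4)+0.615/C = 1.3973; K_s = 1+0.5/C = 1.1233
F_a = (F_max−F_min)/2 = 122.45 N; F_m = (F_max+F_min)/2 = 201.55 N
τ_a = K_W·8F_aD/(πd³) = 1.3973 × 92.339 = 129.02 MPa
τ_m = K_s·8F_mD/(πd³) = 1.1233 × 151.99 = 170.73 MPa
Soderberg: 1/n_f = τ_a/S_se + τ_m/S_sy = 129.02/225 + 170.73/397 = 0.57344 + 0.43006 = 1.0035
n_f = 1/1.0035 = 0.9965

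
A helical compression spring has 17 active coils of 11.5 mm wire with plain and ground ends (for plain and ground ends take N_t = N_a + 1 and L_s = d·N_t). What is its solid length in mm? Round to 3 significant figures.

207 mm

plain and ground ends: N_t = N_a + 1 = 17 + 1 = 18
L_s = d·N_t = 11.5 × 18 = 207 mm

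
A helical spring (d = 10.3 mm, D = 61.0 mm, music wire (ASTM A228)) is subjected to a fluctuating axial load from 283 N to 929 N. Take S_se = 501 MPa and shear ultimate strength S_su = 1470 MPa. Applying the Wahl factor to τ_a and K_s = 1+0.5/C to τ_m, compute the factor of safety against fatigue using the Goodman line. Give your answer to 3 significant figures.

C = D/d = 61.0/10.3 = 5.9223; K_W = (4C−1)/(4C−4)+0.615/C = 1.2562; K_s = 1+0.5/C = 1.0844
F_a = (F_max−F_min)/2 = 323 N; F_m = (F_max+F_min)/2 = 606 N
τ_a = K_W·8F_aD/(πd³) = 1.2562 × 45.916 = 57.68 MPa
τ_m = K_s·8F_mD/(πd³) = 1.0844 × 86.145 = 93.418 MPa
Goodman: 1/n_f = τ_a/S_se + τ_m/S_su = 57.68/501 + 93.418/1470 = 0.11513 + 0.06355 = 0.17868
n_f = 1/0.17868 = 5.597

5.60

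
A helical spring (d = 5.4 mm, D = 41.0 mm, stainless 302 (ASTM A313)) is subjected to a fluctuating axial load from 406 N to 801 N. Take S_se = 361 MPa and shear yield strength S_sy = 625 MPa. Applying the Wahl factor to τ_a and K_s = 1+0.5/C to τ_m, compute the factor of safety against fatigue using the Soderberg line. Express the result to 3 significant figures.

C = D/d = 41.0/5.4 = 7.5926; K_W = (4C−1)/(4C−4)+0.615/C = 1.1948; K_s = 1+0.5/C = 1.0659
F_a = (F_max−F_min)/2 = 197.5 N; F_m = (F_max+F_min)/2 = 603.5 N
τ_a = K_W·8F_aD/(πd³) = 1.1948 × 130.95 = 156.46 MPa
τ_m = K_s·8F_mD/(πd³) = 1.0659 × 400.15 = 426.5 MPa
Soderberg: 1/n_f = τ_a/S_se + τ_m/S_sy = 156.46/361 + 426.5/625 = 0.43340 + 0.68240 = 1.1158
n_f = 1/1.1158 = 0.8962

0.896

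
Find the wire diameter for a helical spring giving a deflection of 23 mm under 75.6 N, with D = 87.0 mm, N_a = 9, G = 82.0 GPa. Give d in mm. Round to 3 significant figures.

6.60 mm

Required rate k = F/δ = 75.6/23 = 3.287 N/mm
d = (8D³N_a·k / G)^(1/4) = (8·87.0³·9·3.287 / (82.0×10³))^0.25
  = (1900.5)^0.25 = 6.6026 mm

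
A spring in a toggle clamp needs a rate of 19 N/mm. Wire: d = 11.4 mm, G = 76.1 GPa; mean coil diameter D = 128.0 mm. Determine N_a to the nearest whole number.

4

N_a = Gd⁴/(8D³k) = (76.1×10³ × 11.4⁴)/(8 × 128.0³ × 19)
    = 1.2853e+09 / 3.18767e+08 = 4.032 → 4 coils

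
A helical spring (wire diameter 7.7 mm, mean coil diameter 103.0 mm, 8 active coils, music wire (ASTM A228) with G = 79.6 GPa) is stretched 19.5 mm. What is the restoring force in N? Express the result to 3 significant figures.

k = Gd⁴/(8D³N_a) = (79.6×10³)(7.7⁴)/(8·103.0³·8) = 4.0011 N/mm
F = k·δ = 4.0011 × 19.5 = 78.022 N

78.0 N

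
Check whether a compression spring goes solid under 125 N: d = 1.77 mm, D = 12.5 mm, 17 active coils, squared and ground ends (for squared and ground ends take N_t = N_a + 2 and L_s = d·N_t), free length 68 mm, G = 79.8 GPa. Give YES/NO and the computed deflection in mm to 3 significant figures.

k = Gd⁴/(8D³N_a) = (79.8×10³)(1.77⁴)/(8·12.5³·17) = 2.9487 N/mm
N_t = 19; L_s = 1.77·19 = 33.63 mm; δ_solid = L₀ − L_s = 68 − 33.63 = 34.37 mm
δ = F/k = 125/2.9487 = 42.392 mm
δ ≥ δ_solid → spring goes solid

YES, δ = 42.4 mm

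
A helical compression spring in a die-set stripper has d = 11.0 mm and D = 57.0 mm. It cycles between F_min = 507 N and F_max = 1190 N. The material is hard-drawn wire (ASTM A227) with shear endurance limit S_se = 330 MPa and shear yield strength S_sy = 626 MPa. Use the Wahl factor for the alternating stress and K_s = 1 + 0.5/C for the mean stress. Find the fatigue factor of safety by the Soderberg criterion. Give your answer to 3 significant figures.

3.24

C = D/d = 57.0/11.0 = 5.1818; K_W = (4C−1)/(4C−4)+0.615/C = 1.2980; K_s = 1+0.5/C = 1.0965
F_a = (F_max−F_min)/2 = 341.5 N; F_m = (F_max+F_min)/2 = 848.5 N
τ_a = K_W·8F_aD/(πd³) = 1.2980 × 37.242 = 48.341 MPa
τ_m = K_s·8F_mD/(πd³) = 1.0965 × 92.531 = 101.46 MPa
Soderberg: 1/n_f = τ_a/S_se + τ_m/S_sy = 48.341/330 + 101.46/626 = 0.14649 + 0.16208 = 0.30856
n_f = 1/0.30856 = 3.241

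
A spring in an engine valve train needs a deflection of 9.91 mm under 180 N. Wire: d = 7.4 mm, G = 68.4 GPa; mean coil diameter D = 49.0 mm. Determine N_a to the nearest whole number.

12

Required rate k = F/δ = 180/9.91 = 18.163 N/mm
N_a = Gd⁴/(8D³k) = (68.4×10³ × 7.4⁴)/(8 × 49.0³ × 18.163)
    = 2.05108e+08 / 1.70953e+07 = 12 → 12 coils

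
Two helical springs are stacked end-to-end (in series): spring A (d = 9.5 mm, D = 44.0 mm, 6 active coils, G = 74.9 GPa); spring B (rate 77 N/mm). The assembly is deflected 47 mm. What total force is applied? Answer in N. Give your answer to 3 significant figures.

k_A = Gd⁴/(8D³N_a) = (74.9×10³)(9.5⁴)/(8·44.0³·6) = 149.2 N/mm
Series: 1/k_eq = 1/149.2 + 1/77 = 0.019689; k_eq = 50.789 N/mm
F = k_eq·δ = 50.789·47 = 2387.1 N

2390 N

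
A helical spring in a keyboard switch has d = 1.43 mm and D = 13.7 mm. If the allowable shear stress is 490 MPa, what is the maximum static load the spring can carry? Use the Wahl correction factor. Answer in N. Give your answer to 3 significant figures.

35.7 N

C = D/d = 13.7/1.43 = 9.5804
K_W = (4C−1)/(4C−4) + 0.615/C = 37.322/34.322 + 0.0642 = 1.1516
τ_max = K·8FD/(πd³) → F_max = τ_allow·πd³/(8DK)
F_max = 490·π·1.43³/(8·13.7·1.1516) = 4501.5/126.22 = 35.665 N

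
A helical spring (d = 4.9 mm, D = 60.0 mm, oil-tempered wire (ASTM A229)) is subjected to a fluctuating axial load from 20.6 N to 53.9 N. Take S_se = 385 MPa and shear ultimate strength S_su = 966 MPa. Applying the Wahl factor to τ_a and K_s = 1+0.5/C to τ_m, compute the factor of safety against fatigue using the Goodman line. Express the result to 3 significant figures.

C = D/d = 60.0/4.9 = 12.2449; K_W = (4C−1)/(4C−4)+0.615/C = 1.1169; K_s = 1+0.5/C = 1.0408
F_a = (F_max−F_min)/2 = 16.65 N; F_m = (F_max+F_min)/2 = 37.25 N
τ_a = K_W·8F_aD/(πd³) = 1.1169 × 21.623 = 24.151 MPa
τ_m = K_s·8F_mD/(πd³) = 1.0408 × 48.376 = 50.351 MPa
Goodman: 1/n_f = τ_a/S_se + τ_m/S_su = 24.151/385 + 50.351/966 = 0.06273 + 0.05212 = 0.11485
n_f = 1/0.11485 = 8.707

8.71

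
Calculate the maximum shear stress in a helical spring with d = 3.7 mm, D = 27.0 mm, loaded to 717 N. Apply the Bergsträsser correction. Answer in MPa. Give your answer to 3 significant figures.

1160 MPa

Spring index C = D/d = 27.0/3.7 = 7.2973
K_B = (4C+2)/(4C−3) = 31.189/26.189 = 1.1909
τ₀ = 8FD/(πd³) = 8·717·27.0/(π·3.7³) = 154872/159.13 = 973.24 MPa
τ_max = K·τ₀ = 1.1909 × 973.24 = 1159 MPa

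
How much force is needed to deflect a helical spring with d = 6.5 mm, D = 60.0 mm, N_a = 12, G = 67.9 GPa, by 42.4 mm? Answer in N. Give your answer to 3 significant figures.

k = Gd⁴/(8D³N_a) = (67.9×10³)(6.5⁴)/(8·60.0³·12) = 5.8452 N/mm
F = k·δ = 5.8452 × 42.4 = 247.84 N

248 N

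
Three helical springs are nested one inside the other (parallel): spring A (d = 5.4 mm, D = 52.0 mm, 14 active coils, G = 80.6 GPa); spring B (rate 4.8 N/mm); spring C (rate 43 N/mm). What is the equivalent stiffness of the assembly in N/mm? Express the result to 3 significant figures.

k_A = Gd⁴/(8D³N_a) = (80.6×10³)(5.4⁴)/(8·52.0³·14) = 4.3519 N/mm
Parallel: k_eq = 4.3519 + 4.8 + 43 = 52.152 N/mm

52.2 N/mm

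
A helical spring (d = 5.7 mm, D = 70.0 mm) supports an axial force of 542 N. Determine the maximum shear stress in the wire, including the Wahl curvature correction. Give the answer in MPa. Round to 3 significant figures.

583 MPa

Spring index C = D/d = 70.0/5.7 = 12.2807
K_W = (4C−1)/(4C−4) + 0.615/C = 48.123/45.123 + 0.0501 = 1.1166
τ₀ = 8FD/(πd³) = 8·542·70.0/(π·5.7³) = 303520/581.8 = 521.69 MPa
τ_max = K·τ₀ = 1.1166 × 521.69 = 582.5 MPa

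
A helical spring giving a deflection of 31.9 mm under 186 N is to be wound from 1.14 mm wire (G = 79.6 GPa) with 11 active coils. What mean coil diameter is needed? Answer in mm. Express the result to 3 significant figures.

Required rate k = F/δ = 186/31.9 = 5.8307 N/mm
D = (Gd⁴/(8N_a·k))^(1/3) = (79.6×10³·1.14⁴/(8·11·5.8307))^(1/3)
  = (262.016)^(1/3) = 6.3990 mm

6.40 mm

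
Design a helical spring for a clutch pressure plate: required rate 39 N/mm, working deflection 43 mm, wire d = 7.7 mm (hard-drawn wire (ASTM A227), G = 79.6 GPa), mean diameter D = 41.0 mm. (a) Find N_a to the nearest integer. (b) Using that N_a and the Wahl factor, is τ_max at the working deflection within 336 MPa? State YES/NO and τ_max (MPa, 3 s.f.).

(a) 13 coils; (b) NO, τ_max = 495 MPa

N_a = Gd⁴/(8D³k) = (79.6×10³)(7.7⁴)/(8·41.0³·39) = 13.01 → N_a = 13
Actual rate k = Gd⁴/(8D³·13) = 39.038 N/mm
Working load F = kδ = 39.038·43 = 1678.6 N
C = 41.0/7.7 = 5.3247; K_W = (4C−1)/(4C−4)+0.615/C = 1.2889
τ_max = K_W·8FD/(πd³) = 1.2889·383.89 = 494.81 MPa
τ_max > 336 MPa → exceeds allowable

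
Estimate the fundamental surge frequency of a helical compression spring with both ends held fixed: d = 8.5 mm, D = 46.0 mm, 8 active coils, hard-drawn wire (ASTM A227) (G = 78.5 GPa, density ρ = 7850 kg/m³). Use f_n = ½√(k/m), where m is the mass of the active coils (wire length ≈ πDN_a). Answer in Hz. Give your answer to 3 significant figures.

k = Gd⁴/(8D³N_a) = (78.5×10³)(8.5⁴)/(8·46.0³·8) = 65.78 N/mm = 65780 N/m
Wire length L = πDN_a = π·46.0·8 = 1156.1 mm
m = ρ·(πd²/4)·L = 7850 × 56.745×10⁻⁶ m² × 1.1561 m = 0.51499 kg
f_n = ½√(k/m) = 0.5·√(65780/0.51499) = 0.5·√(1.2773e+05) = 178.7 Hz

179 Hz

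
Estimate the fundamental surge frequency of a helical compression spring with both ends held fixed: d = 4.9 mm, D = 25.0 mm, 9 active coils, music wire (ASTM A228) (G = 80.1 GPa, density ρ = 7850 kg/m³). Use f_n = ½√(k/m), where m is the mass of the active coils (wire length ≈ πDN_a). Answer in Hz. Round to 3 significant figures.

k = Gd⁴/(8D³N_a) = (80.1×10³)(4.9⁴)/(8·25.0³·9) = 41.045 N/mm = 41045 N/m
Wire length L = πDN_a = π·25.0·9 = 706.86 mm
m = ρ·(πd²/4)·L = 7850 × 18.857×10⁻⁶ m² × 0.70686 m = 0.10464 kg
f_n = ½√(k/m) = 0.5·√(41045/0.10464) = 0.5·√(3.9227e+05) = 313.16 Hz

313 Hz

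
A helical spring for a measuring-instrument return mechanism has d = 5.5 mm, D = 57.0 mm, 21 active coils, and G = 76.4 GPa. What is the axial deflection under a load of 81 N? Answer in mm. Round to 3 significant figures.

36.0 mm

k = Gd⁴/(8D³N_a) = (76.4×10³)(5.5⁴)/(8·57.0³·21) = 2.247 N/mm
δ = F/k = 81 / 2.247 = 36.047 mm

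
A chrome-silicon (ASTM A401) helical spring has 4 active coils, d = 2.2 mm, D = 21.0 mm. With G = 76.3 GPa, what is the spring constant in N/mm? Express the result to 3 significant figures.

k = Gd⁴/(8D³N_a) = (76.3×10³ × 2.2⁴) / (8 × 21.0³ × 4)
  = 1.78737e+06 / 296352 = 6.0313 N/mm

6.03 N/mm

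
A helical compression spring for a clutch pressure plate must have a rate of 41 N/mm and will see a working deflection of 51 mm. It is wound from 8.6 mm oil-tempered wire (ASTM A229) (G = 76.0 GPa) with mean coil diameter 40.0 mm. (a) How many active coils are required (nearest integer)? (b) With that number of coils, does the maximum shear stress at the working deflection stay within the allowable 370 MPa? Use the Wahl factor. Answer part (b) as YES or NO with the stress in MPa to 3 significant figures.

N_a = Gd⁴/(8D³k) = (76.0×10³)(8.6⁴)/(8·40.0³·41) = 19.8 → N_a = 20
Actual rate k = Gd⁴/(8D³·20) = 40.598 N/mm
Working load F = kδ = 40.598·51 = 2070.5 N
C = 40.0/8.6 = 4.6512; K_W = (4C−1)/(4C−4)+0.615/C = 1.3376
τ_max = K_W·8FD/(πd³) = 1.3376·331.58 = 443.53 MPa
τ_max > 370 MPa → exceeds allowable

(a) 20 coils; (b) NO, τ_max = 444 MPa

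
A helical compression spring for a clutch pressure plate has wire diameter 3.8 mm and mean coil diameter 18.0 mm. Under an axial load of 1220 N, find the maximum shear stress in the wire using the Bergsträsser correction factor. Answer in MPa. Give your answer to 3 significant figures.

1340 MPa

Spring index C = D/d = 18.0/3.8 = 4.7368
K_B = (4C+2)/(4C−3) = 20.947/15.947 = 1.3135
τ₀ = 8FD/(πd³) = 8·1220·18.0/(π·3.8³) = 175680/172.39 = 1019.1 MPa
τ_max = K·τ₀ = 1.3135 × 1019.1 = 1338.6 MPa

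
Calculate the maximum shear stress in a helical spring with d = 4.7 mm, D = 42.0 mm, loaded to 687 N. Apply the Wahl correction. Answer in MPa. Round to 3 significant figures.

823 MPa

Spring index C = D/d = 42.0/4.7 = 8.9362
K_W = (4C−1)/(4C−4) + 0.615/C = 34.745/31.745 + 0.0688 = 1.1633
τ₀ = 8FD/(πd³) = 8·687·42.0/(π·4.7³) = 230832/326.17 = 707.71 MPa
τ_max = K·τ₀ = 1.1633 × 707.71 = 823.29 MPa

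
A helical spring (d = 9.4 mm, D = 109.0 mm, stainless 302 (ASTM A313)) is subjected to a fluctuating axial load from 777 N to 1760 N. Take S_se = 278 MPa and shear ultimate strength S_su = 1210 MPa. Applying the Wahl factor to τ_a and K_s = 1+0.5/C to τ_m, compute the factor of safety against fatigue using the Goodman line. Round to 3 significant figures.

0.971

C = D/d = 109.0/9.4 = 11.5957; K_W = (4C−1)/(4C−4)+0.615/C = 1.1238; K_s = 1+0.5/C = 1.0431
F_a = (F_max−F_min)/2 = 491.5 N; F_m = (F_max+F_min)/2 = 1268.5 N
τ_a = K_W·8F_aD/(πd³) = 1.1238 × 164.25 = 184.59 MPa
τ_m = K_s·8F_mD/(πd³) = 1.0431 × 423.91 = 442.19 MPa
Goodman: 1/n_f = τ_a/S_se + τ_m/S_su = 184.59/278 + 442.19/1210 = 0.66399 + 0.36545 = 1.0294
n_f = 1/1.0294 = 0.9714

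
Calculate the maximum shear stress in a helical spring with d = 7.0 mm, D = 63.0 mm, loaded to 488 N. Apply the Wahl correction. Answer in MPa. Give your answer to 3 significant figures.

265 MPa

Spring index C = D/d = 63.0/7.0 = 9.0000
K_W = (4C−1)/(4C−4) + 0.615/C = 35.000/32.000 + 0.0683 = 1.1621
τ₀ = 8FD/(πd³) = 8·488·63.0/(π·7.0³) = 245952/1077.6 = 228.25 MPa
τ_max = K·τ₀ = 1.1621 × 228.25 = 265.24 MPa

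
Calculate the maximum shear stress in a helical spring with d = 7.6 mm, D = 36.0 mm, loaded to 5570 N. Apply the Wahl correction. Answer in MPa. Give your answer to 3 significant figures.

1550 MPa

Spring index C = D/d = 36.0/7.6 = 4.7368
K_W = (4C−1)/(4C−4) + 0.615/C = 17.947/14.947 + 0.1298 = 1.3305
τ₀ = 8FD/(πd³) = 8·5570·36.0/(π·7.6³) = 1.60416e+06/1379.1 = 1163.2 MPa
τ_max = K·τ₀ = 1.3305 × 1163.2 = 1547.7 MPa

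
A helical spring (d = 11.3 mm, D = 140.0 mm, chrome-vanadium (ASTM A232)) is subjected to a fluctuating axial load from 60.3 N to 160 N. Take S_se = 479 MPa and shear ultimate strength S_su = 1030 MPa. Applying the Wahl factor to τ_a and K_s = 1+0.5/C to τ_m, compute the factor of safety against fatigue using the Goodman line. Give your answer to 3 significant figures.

C = D/d = 140.0/11.3 = 12.3894; K_W = (4C−1)/(4C−4)+0.615/C = 1.1155; K_s = 1+0.5/C = 1.0404
F_a = (F_max−F_min)/2 = 49.85 N; F_m = (F_max+F_min)/2 = 110.15 N
τ_a = K_W·8F_aD/(πd³) = 1.1155 × 12.317 = 13.739 MPa
τ_m = K_s·8F_mD/(πd³) = 1.0404 × 27.216 = 28.314 MPa
Goodman: 1/n_f = τ_a/S_se + τ_m/S_su = 13.739/479 + 28.314/1030 = 0.02868 + 0.02749 = 0.056172
n_f = 1/0.056172 = 17.8

17.8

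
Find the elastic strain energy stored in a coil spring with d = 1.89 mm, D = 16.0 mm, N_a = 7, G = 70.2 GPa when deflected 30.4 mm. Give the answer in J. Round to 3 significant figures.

k = Gd⁴/(8D³N_a) = (70.2×10³)(1.89⁴)/(8·16.0³·7) = 3.9051 N/mm
U = ½kδ² = 0.5 × 3.9051 × 30.4² = 1804.5 N·mm = 1.8045 J

1.80 J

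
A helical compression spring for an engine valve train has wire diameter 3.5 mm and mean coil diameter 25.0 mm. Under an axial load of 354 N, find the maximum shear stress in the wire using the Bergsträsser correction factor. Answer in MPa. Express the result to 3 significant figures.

628 MPa

Spring index C = D/d = 25.0/3.5 = 7.1429
K_B = (4C+2)/(4C−3) = 30.571/25.571 = 1.1955
τ₀ = 8FD/(πd³) = 8·354·25.0/(π·3.5³) = 70800/134.7 = 525.63 MPa
τ_max = K·τ₀ = 1.1955 × 525.63 = 628.41 MPa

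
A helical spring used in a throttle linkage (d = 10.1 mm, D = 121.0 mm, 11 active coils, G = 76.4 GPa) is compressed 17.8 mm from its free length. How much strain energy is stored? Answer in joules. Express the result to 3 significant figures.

k = Gd⁴/(8D³N_a) = (76.4×10³)(10.1⁴)/(8·121.0³·11) = 5.0996 N/mm
U = ½kδ² = 0.5 × 5.0996 × 17.8² = 807.89 N·mm = 0.80789 J

0.808 J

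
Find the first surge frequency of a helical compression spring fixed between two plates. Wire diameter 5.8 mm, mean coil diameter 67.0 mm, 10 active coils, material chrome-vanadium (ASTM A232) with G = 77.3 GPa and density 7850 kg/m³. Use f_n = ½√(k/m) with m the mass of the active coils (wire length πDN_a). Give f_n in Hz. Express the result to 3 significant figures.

k = Gd⁴/(8D³N_a) = (77.3×10³)(5.8⁴)/(8·67.0³·10) = 3.6356 N/mm = 3635.6 N/m
Wire length L = πDN_a = π·67.0·10 = 2104.9 mm
m = ρ·(πd²/4)·L = 7850 × 26.421×10⁻⁶ m² × 2.1049 m = 0.43656 kg
f_n = ½√(k/m) = 0.5·√(3635.6/0.43656) = 0.5·√(8327.9) = 45.629 Hz

45.6 Hz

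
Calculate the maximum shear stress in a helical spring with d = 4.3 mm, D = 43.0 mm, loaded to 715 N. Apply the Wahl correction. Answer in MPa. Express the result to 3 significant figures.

Spring index C = D/d = 43.0/4.3 = 10.0000
K_W = (4C−1)/(4C−4) + 0.615/C = 39.000/36.000 + 0.0615 = 1.1448
τ₀ = 8FD/(πd³) = 8·715·43.0/(π·4.3³) = 245960/249.78 = 984.71 MPa
τ_max = K·τ₀ = 1.1448 × 984.71 = 1127.3 MPa

1130 MPa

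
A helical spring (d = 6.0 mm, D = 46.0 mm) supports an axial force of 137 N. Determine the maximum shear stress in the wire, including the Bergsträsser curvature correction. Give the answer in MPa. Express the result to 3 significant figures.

Spring index C = D/d = 46.0/6.0 = 7.6667
K_B = (4C+2)/(4C−3) = 32.667/27.667 = 1.1807
τ₀ = 8FD/(πd³) = 8·137·46.0/(π·6.0³) = 50416/678.58 = 74.296 MPa
τ_max = K·τ₀ = 1.1807 × 74.296 = 87.723 MPa

87.7 MPa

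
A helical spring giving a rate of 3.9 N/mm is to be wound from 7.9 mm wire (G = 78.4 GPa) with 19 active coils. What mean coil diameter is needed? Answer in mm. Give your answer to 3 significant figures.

D = (Gd⁴/(8N_a·k))^(1/3) = (78.4×10³·7.9⁴/(8·19·3.9))^(1/3)
  = (515129)^(1/3) = 80.1627 mm

80.2 mm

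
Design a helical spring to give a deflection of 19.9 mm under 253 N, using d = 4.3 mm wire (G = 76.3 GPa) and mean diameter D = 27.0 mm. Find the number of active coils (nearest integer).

13

Required rate k = F/δ = 253/19.9 = 12.714 N/mm
N_a = Gd⁴/(8D³k) = (76.3×10³ × 4.3⁴)/(8 × 27.0³ × 12.714)
    = 2.60855e+07 / 2.00193e+06 = 13.03 → 13 coils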